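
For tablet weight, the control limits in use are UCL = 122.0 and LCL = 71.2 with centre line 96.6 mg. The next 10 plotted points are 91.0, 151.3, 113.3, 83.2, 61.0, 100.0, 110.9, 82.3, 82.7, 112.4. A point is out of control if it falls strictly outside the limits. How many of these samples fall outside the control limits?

Compare each point to [71.2, 122.0]: sample 2 = 151.3 > UCL; sample 5 = 61.0 < LCL.

2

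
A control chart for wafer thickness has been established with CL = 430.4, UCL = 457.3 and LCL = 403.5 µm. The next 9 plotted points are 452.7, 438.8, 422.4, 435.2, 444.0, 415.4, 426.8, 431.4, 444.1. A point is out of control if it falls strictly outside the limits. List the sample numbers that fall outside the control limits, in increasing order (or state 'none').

none

All 9 points lie within [403.5, 457.3].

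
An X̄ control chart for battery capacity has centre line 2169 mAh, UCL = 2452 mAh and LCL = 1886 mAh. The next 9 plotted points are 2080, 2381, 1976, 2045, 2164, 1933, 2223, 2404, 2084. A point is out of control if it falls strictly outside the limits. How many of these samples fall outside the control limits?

0

All 9 points lie within [1886, 2452].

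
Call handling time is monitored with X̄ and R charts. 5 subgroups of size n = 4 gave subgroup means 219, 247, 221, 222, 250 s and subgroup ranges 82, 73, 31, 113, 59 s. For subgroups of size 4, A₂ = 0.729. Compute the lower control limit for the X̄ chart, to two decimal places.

179.60

X̄̄ = (219 + 247 + 221 + 222 + 250) / 5 = 1159.0000 / 5 = 231.8000
R̄ = (82 + 73 + 31 + 113 + 59) / 5 = 358.0000 / 5 = 71.6000
LCL = X̄̄ − A₂·R̄ = 231.8000 − 0.729 × 71.6000 = 179.6036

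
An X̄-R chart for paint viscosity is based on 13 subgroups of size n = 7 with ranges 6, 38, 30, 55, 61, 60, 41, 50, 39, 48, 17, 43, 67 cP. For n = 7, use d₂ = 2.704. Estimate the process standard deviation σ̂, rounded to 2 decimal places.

15.79

R̄ = (6 + 38 + 30 + 55 + 61 + 60 + 41 + 50 + 39 + 48 + 17 + 43 + 67) / 13 = 42.6923
σ̂ = R̄ / d₂ = 42.6923 / 2.704 = 15.7886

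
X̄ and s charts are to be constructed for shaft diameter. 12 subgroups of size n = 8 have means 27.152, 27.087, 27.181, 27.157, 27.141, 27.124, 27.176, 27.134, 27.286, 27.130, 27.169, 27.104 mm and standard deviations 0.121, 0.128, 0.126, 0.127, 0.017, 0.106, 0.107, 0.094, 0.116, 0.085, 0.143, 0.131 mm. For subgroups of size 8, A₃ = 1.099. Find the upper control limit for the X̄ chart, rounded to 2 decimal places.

X̄̄ = (27.152 + 27.087 + 27.181 + 27.157 + 27.141 + 27.124 + 27.176 + 27.134 + 27.286 + 27.130 + 27.169 + 27.104) / 12 = 27.1534
s̄ = (0.121 + 0.128 + 0.126 + 0.127 + 0.017 + 0.106 + 0.107 + 0.094 + 0.116 + 0.085 + 0.143 + 0.131) / 12 = 0.1084
UCL = X̄̄ + A₃·s̄ = 27.1534 + 1.099 × 0.1084 = 27.2726

27.27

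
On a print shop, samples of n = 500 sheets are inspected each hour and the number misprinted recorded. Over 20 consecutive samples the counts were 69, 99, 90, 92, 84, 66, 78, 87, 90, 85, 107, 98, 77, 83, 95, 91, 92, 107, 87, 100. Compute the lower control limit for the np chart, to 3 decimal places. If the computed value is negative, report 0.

p̄ = Σdᵢ / (k·n) = 1777 / (20 × 500) = 0.17770
LCL = np̄ − 3·√(np̄(1−p̄)) = 88.8500 − 3 × 8.5476 = 63.2072

63.207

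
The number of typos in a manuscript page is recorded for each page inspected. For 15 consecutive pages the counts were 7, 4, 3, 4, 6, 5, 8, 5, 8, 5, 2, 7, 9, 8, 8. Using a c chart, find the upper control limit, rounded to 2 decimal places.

13.24

c̄ = (7 + 4 + 3 + 4 + 6 + 5 + 8 + 5 + 8 + 5 + 2 + 7 + 9 + 8 + 8) / 15 = 89 / 15 = 5.9333
UCL = c̄ + 3√c̄ = 5.9333 + 3 × √5.9333 = 5.9333 + 3 × 2.4358 = 13.2409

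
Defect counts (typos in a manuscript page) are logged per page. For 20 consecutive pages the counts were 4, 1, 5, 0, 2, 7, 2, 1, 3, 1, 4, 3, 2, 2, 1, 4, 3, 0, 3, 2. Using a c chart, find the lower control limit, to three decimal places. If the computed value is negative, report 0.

0.000

c̄ = (4 + 1 + 5 + 0 + 2 + 7 + 2 + 1 + 3 + 1 + 4 + 3 + 2 + 2 + 1 + 4 + 3 + 0 + 3 + 2) / 20 = 50 / 20 = 2.5000
LCL = c̄ − 3√c̄ = 2.5000 − 3 × 1.5811 = -2.2434 → 0 (cannot be negative)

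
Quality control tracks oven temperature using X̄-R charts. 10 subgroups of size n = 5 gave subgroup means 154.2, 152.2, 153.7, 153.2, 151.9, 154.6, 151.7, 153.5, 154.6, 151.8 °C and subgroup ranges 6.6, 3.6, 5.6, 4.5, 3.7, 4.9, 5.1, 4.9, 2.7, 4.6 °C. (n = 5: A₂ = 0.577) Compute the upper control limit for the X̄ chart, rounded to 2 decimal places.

155.81

X̄̄ = (154.2 + 152.2 + 153.7 + 153.2 + 151.9 + 154.6 + 151.7 + 153.5 + 154.6 + 151.8) / 10 = 1531.4000 / 10 = 153.1400
R̄ = (6.6 + 3.6 + 5.6 + 4.5 + 3.7 + 4.9 + 5.1 + 4.9 + 2.7 + 4.6) / 10 = 46.2000 / 10 = 4.6200
UCL = X̄̄ + A₂·R̄ = 153.1400 + 0.577 × 4.6200 = 155.8057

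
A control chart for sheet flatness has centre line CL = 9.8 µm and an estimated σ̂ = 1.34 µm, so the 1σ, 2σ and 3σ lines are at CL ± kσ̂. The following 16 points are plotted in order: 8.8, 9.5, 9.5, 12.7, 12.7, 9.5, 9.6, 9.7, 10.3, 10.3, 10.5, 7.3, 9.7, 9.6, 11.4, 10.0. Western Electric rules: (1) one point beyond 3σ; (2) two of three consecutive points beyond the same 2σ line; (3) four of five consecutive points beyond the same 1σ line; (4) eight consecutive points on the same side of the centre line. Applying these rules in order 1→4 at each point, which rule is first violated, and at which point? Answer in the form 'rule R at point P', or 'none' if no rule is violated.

Zone of each point (C = within 1σ̂, B = 1σ̂–2σ̂, A = 2σ̂–3σ̂, * = beyond 3σ̂; sign = side of CL): 1:-C, 2:-C, 3:-C, 4:+A, 5:+A, 6:-C, 7:-C, 8:-C, 9:+C, 10:+C, 11:+C, 12:-B, 13:-C, 14:-C, 15:+B, 16:+C
Rule 2 (two of three consecutive points beyond the same 2σ limit) is satisfied at point 5.

rule 2 at point 5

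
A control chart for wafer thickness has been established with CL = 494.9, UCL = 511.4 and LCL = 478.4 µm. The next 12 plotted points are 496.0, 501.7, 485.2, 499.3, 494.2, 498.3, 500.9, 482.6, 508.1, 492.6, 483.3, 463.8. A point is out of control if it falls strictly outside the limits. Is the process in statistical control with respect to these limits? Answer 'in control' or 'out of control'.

Compare each point to [478.4, 511.4]: sample 12 = 463.8 < LCL.

out of control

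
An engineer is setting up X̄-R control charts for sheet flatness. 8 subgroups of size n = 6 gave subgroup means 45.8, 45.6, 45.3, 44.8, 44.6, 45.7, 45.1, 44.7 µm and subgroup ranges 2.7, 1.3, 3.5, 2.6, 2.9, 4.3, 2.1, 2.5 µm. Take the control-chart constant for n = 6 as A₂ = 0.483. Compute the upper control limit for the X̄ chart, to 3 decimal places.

46.522

X̄̄ = (45.8 + 45.6 + 45.3 + 44.8 + 44.6 + 45.7 + 45.1 + 44.7) / 8 = 361.6000 / 8 = 45.2000
R̄ = (2.7 + 1.3 + 3.5 + 2.6 + 2.9 + 4.3 + 2.1 + 2.5) / 8 = 21.9000 / 8 = 2.7375
UCL = X̄̄ + A₂·R̄ = 45.2000 + 0.483 × 2.7375 = 46.5222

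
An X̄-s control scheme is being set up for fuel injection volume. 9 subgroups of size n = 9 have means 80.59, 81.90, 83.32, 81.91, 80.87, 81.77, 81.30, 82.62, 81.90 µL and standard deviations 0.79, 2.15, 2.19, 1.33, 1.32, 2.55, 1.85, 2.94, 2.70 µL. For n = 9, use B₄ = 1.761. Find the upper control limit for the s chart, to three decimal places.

s̄ = (0.79 + 2.15 + 2.19 + 1.33 + 1.32 + 2.55 + 1.85 + 2.94 + 2.70) / 9 = 1.9800
UCL_s = B₄·s̄ = 1.761 × 1.9800 = 3.4868

3.487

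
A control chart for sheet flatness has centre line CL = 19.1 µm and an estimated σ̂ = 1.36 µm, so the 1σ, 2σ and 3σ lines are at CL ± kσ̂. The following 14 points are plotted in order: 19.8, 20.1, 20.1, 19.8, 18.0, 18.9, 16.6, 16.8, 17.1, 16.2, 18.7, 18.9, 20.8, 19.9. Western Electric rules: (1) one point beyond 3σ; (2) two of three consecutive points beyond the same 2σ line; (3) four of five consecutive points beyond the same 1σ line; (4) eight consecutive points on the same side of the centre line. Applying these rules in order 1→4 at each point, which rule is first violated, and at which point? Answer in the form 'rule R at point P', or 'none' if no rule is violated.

rule 3 at point 10

Zone of each point (C = within 1σ̂, B = 1σ̂–2σ̂, A = 2σ̂–3σ̂, * = beyond 3σ̂; sign = side of CL): 1:+C, 2:+C, 3:+C, 4:+C, 5:-C, 6:-C, 7:-B, 8:-B, 9:-B, 10:-A, 11:-C, 12:-C, 13:+B, 14:+C
Rule 3 (four of five consecutive points beyond the same 1σ limit) is satisfied at point 10.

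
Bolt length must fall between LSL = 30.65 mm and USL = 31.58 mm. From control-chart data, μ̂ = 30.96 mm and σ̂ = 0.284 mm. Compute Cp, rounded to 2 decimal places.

0.55

Cp = (USL − LSL) / (6σ̂) = (31.58 − 30.65) / (6 × 0.284) = 0.9300 / 1.7040 = 0.5458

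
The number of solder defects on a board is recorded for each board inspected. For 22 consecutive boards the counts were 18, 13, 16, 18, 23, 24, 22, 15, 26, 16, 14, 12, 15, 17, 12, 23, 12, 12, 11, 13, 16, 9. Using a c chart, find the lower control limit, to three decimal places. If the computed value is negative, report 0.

4.142

c̄ = (18 + 13 + 16 + 18 + 23 + 24 + 22 + 15 + 26 + 16 + 14 + 12 + 15 + 17 + 12 + 23 + 12 + 12 + 11 + 13 + 16 + 9) / 22 = 357 / 22 = 16.2273
LCL = c̄ − 3√c̄ = 16.2273 − 3 × 4.0283 = 4.1423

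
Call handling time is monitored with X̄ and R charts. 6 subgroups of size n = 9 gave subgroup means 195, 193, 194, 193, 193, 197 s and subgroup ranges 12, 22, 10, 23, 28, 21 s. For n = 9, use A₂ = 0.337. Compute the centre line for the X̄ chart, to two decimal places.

194.17

X̄̄ = (195 + 193 + 194 + 193 + 193 + 197) / 6 = 1165.0000 / 6 = 194.1667
CL = X̄̄ = 194.1667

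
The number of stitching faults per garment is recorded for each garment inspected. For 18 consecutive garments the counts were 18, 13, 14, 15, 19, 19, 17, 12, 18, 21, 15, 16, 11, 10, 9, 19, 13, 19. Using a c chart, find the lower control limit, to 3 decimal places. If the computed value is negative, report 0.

3.655

c̄ = (18 + 13 + 14 + 15 + 19 + 19 + 17 + 12 + 18 + 21 + 15 + 16 + 11 + 10 + 9 + 19 + 13 + 19) / 18 = 278 / 18 = 15.4444
LCL = c̄ − 3√c̄ = 15.4444 − 3 × 3.9299 = 3.6546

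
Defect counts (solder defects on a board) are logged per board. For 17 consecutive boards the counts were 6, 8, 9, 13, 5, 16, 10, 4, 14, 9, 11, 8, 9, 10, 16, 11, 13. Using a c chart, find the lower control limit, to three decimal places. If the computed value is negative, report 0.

0.575

c̄ = (6 + 8 + 9 + 13 + 5 + 16 + 10 + 4 + 14 + 9 + 11 + 8 + 9 + 10 + 16 + 11 + 13) / 17 = 172 / 17 = 10.1176
LCL = c̄ − 3√c̄ = 10.1176 − 3 × 3.1808 = 0.5752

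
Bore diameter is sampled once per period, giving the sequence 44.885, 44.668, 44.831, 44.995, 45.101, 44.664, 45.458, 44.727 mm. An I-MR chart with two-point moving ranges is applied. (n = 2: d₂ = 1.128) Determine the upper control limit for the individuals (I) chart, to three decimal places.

45.909

X̄ = (44.885 + 44.668 + 44.831 + 44.995 + 45.101 + 44.664 + 45.458 + 44.727) / 8 = 44.9161
Moving ranges: 0.217, 0.163, 0.164, 0.106, 0.437, 0.794, 0.731; M̄R̄ = 2.6120 / 7 = 0.3731
UCL = X̄ + 3·M̄R̄/d₂ = 44.9161 + 3 × 0.3731 / 1.128 = 45.9085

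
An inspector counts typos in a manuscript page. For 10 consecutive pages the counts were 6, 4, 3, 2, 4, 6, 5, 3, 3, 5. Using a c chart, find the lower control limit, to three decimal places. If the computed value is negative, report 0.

0.000

c̄ = (6 + 4 + 3 + 2 + 4 + 6 + 5 + 3 + 3 + 5) / 10 = 41 / 10 = 4.1000
LCL = c̄ − 3√c̄ = 4.1000 − 3 × 2.0248 = -1.9745 → 0 (cannot be negative)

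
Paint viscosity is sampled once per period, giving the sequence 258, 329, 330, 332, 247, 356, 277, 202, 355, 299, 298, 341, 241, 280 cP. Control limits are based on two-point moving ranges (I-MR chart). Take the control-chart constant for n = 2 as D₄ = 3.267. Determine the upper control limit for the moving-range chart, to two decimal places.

Moving ranges: 71, 1, 2, 85, 109, 79, 75, 153, 56, 1, 43, 100, 39; M̄R̄ = 814.0000 / 13 = 62.6154
UCL_MR = D₄·M̄R̄ = 3.267 × 62.6154 = 204.5645

204.56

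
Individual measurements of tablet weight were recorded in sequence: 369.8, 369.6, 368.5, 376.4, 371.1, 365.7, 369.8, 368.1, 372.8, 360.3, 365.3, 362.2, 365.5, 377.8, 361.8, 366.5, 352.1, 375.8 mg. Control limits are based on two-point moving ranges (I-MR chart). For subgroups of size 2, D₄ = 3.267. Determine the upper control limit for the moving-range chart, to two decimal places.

24.10

Moving ranges: 0.2, 1.1, 7.9, 5.3, 5.4, 4.1, 1.7, 4.7, 12.5, 5.0, 3.1, 3.3, 12.3, 16.0, 4.7, 14.4, 23.7; M̄R̄ = 125.4000 / 17 = 7.3765
UCL_MR = D₄·M̄R̄ = 3.267 × 7.3765 = 24.0989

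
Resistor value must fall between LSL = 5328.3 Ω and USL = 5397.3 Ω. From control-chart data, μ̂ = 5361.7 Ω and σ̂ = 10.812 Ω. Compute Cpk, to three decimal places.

Cpu = (USL − μ̂) / (3σ̂) = (5397.3 − 5361.7) / (3 × 10.812) = 1.0975; Cpl = (μ̂ − LSL) / (3σ̂) = (5361.7 − 5328.3) / (3 × 10.812) = 1.0297; Cpk = min(Cpu, Cpl) = 1.0297

1.030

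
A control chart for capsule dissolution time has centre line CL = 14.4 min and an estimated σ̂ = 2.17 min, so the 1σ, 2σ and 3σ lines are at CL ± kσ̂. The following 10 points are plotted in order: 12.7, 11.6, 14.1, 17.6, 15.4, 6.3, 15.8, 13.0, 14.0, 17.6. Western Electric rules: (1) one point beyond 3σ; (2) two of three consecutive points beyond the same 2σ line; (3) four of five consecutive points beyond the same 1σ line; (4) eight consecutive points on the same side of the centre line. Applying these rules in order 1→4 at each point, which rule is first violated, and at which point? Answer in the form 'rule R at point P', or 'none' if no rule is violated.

Zone of each point (C = within 1σ̂, B = 1σ̂–2σ̂, A = 2σ̂–3σ̂, * = beyond 3σ̂; sign = side of CL): 1:-C, 2:-B, 3:-C, 4:+B, 5:+C, 6:-*, 7:+C, 8:-C, 9:-C, 10:+B
Rule 1 (one point beyond the 3σ limits) is satisfied at point 6.

rule 1 at point 6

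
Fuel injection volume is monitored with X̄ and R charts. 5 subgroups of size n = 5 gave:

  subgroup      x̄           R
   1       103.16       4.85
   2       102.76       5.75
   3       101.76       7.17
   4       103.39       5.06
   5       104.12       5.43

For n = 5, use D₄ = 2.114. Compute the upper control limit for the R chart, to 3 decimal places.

11.948

R̄ = (4.85 + 5.75 + 7.17 + 5.06 + 5.43) / 5 = 28.2600 / 5 = 5.6520
UCL_R = D₄·R̄ = 2.114 × 5.6520 = 11.9483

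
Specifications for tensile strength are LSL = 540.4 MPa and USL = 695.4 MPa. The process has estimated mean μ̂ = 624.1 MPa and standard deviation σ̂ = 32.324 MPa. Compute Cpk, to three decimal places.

Cpu = (USL − μ̂) / (3σ̂) = (695.4 − 624.1) / (3 × 32.324) = 0.7353; Cpl = (μ̂ − LSL) / (3σ̂) = (624.1 − 540.4) / (3 × 32.324) = 0.8631; Cpk = min(Cpu, Cpl) = 0.7353

0.735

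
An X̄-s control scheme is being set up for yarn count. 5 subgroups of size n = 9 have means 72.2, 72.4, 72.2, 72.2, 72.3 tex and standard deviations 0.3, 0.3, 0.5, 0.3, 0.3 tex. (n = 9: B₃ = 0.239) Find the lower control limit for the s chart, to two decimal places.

s̄ = (0.3 + 0.3 + 0.5 + 0.3 + 0.3) / 5 = 0.3400
LCL_s = B₃·s̄ = 0.239 × 0.3400 = 0.0813

0.08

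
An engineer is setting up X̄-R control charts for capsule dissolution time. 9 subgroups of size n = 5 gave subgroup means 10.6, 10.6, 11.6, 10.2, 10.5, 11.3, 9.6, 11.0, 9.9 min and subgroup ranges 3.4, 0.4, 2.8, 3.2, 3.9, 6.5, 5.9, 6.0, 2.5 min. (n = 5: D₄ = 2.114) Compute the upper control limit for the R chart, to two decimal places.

8.13

R̄ = (3.4 + 0.4 + 2.8 + 3.2 + 3.9 + 6.5 + 5.9 + 6.0 + 2.5) / 9 = 34.6000 / 9 = 3.8444
UCL_R = D₄·R̄ = 2.114 × 3.8444 = 8.1272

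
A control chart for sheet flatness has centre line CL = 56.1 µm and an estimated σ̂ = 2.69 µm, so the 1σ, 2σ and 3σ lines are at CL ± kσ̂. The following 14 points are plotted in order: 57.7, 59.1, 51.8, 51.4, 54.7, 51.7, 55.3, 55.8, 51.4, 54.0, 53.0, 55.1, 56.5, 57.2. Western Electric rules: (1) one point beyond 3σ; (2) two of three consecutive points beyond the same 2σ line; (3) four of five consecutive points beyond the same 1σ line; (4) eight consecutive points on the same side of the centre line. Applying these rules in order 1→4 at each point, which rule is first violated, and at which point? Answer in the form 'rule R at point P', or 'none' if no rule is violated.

rule 4 at point 10

Zone of each point (C = within 1σ̂, B = 1σ̂–2σ̂, A = 2σ̂–3σ̂, * = beyond 3σ̂; sign = side of CL): 1:+C, 2:+B, 3:-B, 4:-B, 5:-C, 6:-B, 7:-C, 8:-C, 9:-B, 10:-C, 11:-B, 12:-C, 13:+C, 14:+C
Rule 4 (eight consecutive points on the same side of the centre line) is satisfied at point 10.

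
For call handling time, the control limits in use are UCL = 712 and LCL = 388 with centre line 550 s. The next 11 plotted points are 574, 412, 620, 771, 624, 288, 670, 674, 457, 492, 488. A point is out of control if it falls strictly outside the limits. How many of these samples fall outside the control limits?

2

Compare each point to [388, 712]: sample 4 = 771 > UCL; sample 6 = 288 < LCL.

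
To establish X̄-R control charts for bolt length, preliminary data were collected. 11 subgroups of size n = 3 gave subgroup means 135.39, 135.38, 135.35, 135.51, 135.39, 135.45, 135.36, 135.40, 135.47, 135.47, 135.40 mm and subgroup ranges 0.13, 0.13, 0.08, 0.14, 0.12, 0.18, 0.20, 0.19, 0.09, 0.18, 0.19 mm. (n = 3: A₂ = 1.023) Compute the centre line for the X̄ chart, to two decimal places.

X̄̄ = (135.39 + 135.38 + 135.35 + 135.51 + 135.39 + 135.45 + 135.36 + 135.40 + 135.47 + 135.47 + 135.40) / 11 = 1489.5700 / 11 = 135.4155
CL = X̄̄ = 135.4155

135.42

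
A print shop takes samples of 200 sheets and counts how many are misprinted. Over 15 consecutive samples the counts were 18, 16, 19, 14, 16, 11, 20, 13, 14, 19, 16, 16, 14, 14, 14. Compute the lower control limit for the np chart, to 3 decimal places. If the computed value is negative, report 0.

4.222

p̄ = Σdᵢ / (k·n) = 234 / (15 × 200) = 0.07800
LCL = np̄ − 3·√(np̄(1−p̄)) = 15.6000 − 3 × 3.7925 = 4.2224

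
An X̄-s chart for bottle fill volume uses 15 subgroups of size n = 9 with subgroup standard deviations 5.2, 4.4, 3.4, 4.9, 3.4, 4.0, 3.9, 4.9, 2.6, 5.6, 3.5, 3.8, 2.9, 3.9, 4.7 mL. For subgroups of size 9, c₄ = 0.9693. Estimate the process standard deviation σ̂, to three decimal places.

4.202

s̄ = (5.2 + 4.4 + 3.4 + 4.9 + 3.4 + 4.0 + 3.9 + 4.9 + 2.6 + 5.6 + 3.5 + 3.8 + 2.9 + 3.9 + 4.7) / 15 = 4.0733
σ̂ = s̄ / c₄ = 4.0733 / 0.9693 = 4.2023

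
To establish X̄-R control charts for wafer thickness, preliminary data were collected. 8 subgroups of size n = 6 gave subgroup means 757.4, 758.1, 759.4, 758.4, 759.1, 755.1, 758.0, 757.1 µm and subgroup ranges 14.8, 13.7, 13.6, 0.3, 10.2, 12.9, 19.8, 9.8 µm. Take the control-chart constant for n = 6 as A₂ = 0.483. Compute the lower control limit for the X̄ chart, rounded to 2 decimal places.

752.08

X̄̄ = (757.4 + 758.1 + 759.4 + 758.4 + 759.1 + 755.1 + 758.0 + 757.1) / 8 = 6062.6000 / 8 = 757.8250
R̄ = (14.8 + 13.7 + 13.6 + 0.3 + 10.2 + 12.9 + 19.8 + 9.8) / 8 = 95.1000 / 8 = 11.8875
LCL = X̄̄ − A₂·R̄ = 757.8250 − 0.483 × 11.8875 = 752.0833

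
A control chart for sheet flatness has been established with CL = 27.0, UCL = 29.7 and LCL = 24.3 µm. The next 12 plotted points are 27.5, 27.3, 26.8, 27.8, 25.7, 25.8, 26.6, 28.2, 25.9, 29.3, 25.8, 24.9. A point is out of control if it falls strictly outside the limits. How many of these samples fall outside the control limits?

0

All 12 points lie within [24.3, 29.7].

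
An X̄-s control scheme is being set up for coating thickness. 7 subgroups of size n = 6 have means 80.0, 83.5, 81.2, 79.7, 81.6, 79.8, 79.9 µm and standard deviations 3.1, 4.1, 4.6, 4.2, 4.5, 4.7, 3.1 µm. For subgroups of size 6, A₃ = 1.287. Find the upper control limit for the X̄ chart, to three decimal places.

X̄̄ = (80.0 + 83.5 + 81.2 + 79.7 + 81.6 + 79.8 + 79.9) / 7 = 80.8143
s̄ = (3.1 + 4.1 + 4.6 + 4.2 + 4.5 + 4.7 + 3.1) / 7 = 4.0429
UCL = X̄̄ + A₃·s̄ = 80.8143 + 1.287 × 4.0429 = 86.0174

86.017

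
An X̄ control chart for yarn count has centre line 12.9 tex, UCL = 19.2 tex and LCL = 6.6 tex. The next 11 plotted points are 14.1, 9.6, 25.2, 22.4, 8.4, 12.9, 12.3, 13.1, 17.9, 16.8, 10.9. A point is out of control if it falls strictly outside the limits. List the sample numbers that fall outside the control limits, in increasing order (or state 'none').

3, 4

Compare each point to [6.6, 19.2]: sample 3 = 25.2 > UCL; sample 4 = 22.4 > UCL.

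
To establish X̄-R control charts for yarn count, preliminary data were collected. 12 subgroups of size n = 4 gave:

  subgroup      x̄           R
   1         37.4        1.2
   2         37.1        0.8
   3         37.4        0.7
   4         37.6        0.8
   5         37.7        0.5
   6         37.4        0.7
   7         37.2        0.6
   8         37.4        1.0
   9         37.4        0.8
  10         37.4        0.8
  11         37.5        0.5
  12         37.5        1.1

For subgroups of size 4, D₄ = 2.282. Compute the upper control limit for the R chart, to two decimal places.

1.81

R̄ = (1.2 + 0.8 + 0.7 + 0.8 + 0.5 + 0.7 + 0.6 + 1.0 + 0.8 + 0.8 + 0.5 + 1.1) / 12 = 9.5000 / 12 = 0.7917
UCL_R = D₄·R̄ = 2.282 × 0.7917 = 1.8066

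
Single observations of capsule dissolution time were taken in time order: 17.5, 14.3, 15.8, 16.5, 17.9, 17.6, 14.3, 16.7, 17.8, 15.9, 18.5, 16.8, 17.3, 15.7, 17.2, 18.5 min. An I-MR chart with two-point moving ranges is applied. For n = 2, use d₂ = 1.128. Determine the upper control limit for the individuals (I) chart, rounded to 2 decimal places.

21.20

X̄ = (17.5 + 14.3 + 15.8 + 16.5 + 17.9 + 17.6 + 14.3 + 16.7 + 17.8 + 15.9 + 18.5 + 16.8 + 17.3 + 15.7 + 17.2 + 18.5) / 16 = 16.7688
Moving ranges: 3.2, 1.5, 0.7, 1.4, 0.3, 3.3, 2.4, 1.1, 1.9, 2.6, 1.7, 0.5, 1.6, 1.5, 1.3; M̄R̄ = 25.0000 / 15 = 1.6667
UCL = X̄ + 3·M̄R̄/d₂ = 16.7688 + 3 × 1.6667 / 1.128 = 21.2014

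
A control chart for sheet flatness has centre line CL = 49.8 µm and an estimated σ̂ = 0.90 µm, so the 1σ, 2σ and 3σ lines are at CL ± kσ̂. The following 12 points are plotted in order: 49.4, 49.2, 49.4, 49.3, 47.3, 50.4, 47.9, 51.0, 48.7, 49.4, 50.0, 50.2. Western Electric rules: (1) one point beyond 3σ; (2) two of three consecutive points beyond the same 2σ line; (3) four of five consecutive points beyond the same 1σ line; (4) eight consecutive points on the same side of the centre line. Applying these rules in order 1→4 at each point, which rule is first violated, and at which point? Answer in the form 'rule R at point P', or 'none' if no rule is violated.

Zone of each point (C = within 1σ̂, B = 1σ̂–2σ̂, A = 2σ̂–3σ̂, * = beyond 3σ̂; sign = side of CL): 1:-C, 2:-C, 3:-C, 4:-C, 5:-A, 6:+C, 7:-A, 8:+B, 9:-B, 10:-C, 11:+C, 12:+C
Rule 2 (two of three consecutive points beyond the same 2σ limit) is satisfied at point 7.

rule 2 at point 7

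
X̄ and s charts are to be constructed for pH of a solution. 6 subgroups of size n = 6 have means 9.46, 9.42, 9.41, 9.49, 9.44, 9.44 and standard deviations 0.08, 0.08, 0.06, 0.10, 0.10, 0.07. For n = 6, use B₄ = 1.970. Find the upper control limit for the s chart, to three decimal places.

0.161

s̄ = (0.08 + 0.08 + 0.06 + 0.10 + 0.10 + 0.07) / 6 = 0.0817
UCL_s = B₄·s̄ = 1.970 × 0.0817 = 0.1609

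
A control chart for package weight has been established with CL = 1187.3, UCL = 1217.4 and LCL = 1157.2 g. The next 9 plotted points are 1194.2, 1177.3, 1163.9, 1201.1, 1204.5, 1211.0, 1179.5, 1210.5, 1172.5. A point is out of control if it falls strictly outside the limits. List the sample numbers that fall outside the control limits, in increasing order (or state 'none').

All 9 points lie within [1157.2, 1217.4].

none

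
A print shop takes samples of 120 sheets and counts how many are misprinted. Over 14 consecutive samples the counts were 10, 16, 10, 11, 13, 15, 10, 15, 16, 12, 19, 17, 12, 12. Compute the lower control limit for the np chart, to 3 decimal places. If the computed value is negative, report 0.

p̄ = Σdᵢ / (k·n) = 188 / (14 × 120) = 0.11190
LCL = np̄ − 3·√(np̄(1−p̄)) = 13.4286 − 3 × 3.4534 = 3.0684

3.068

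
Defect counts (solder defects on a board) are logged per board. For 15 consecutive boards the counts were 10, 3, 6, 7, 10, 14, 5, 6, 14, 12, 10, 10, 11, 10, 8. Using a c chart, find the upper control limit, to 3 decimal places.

18.100

c̄ = (10 + 3 + 6 + 7 + 10 + 14 + 5 + 6 + 14 + 12 + 10 + 10 + 11 + 10 + 8) / 15 = 136 / 15 = 9.0667
UCL = c̄ + 3√c̄ = 9.0667 + 3 × √9.0667 = 9.0667 + 3 × 3.0111 = 18.0999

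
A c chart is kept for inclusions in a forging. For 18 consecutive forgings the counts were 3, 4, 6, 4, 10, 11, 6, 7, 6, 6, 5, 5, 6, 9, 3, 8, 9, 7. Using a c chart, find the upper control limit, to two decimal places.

13.97

c̄ = (3 + 4 + 6 + 4 + 10 + 11 + 6 + 7 + 6 + 6 + 5 + 5 + 6 + 9 + 3 + 8 + 9 + 7) / 18 = 115 / 18 = 6.3889
UCL = c̄ + 3√c̄ = 6.3889 + 3 × √6.3889 = 6.3889 + 3 × 2.5276 = 13.9718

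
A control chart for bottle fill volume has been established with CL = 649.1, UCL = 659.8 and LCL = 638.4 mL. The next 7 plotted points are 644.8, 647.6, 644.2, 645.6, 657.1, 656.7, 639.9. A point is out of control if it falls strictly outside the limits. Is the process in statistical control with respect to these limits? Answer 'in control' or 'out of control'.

in control

All 7 points lie within [638.4, 659.8].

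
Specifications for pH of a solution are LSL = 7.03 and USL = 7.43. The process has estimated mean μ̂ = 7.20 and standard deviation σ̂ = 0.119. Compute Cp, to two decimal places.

0.56

Cp = (USL − LSL) / (6σ̂) = (7.43 − 7.03) / (6 × 0.119) = 0.4000 / 0.7140 = 0.5602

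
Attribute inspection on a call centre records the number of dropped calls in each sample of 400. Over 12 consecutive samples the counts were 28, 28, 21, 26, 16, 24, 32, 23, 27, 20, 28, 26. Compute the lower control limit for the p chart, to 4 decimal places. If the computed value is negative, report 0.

p̄ = Σdᵢ / (k·n) = 299 / (12 × 400) = 0.06229
LCL = p̄ − 3·√(p̄(1−p̄)/n) = 0.06229 − 3 × 0.01208 = 0.02604

0.0260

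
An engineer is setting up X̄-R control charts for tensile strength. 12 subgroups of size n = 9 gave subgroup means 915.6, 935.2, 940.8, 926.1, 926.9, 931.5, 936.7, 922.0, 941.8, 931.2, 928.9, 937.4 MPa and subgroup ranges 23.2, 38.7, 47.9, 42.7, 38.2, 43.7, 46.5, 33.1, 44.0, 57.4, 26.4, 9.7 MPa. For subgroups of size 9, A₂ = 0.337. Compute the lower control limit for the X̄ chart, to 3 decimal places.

918.495

X̄̄ = (915.6 + 935.2 + 940.8 + 926.1 + 926.9 + 931.5 + 936.7 + 922.0 + 941.8 + 931.2 + 928.9 + 937.4) / 12 = 11174.1000 / 12 = 931.1750
R̄ = (23.2 + 38.7 + 47.9 + 42.7 + 38.2 + 43.7 + 46.5 + 33.1 + 44.0 + 57.4 + 26.4 + 9.7) / 12 = 451.5000 / 12 = 37.6250
LCL = X̄̄ − A₂·R̄ = 931.1750 − 0.337 × 37.6250 = 918.4954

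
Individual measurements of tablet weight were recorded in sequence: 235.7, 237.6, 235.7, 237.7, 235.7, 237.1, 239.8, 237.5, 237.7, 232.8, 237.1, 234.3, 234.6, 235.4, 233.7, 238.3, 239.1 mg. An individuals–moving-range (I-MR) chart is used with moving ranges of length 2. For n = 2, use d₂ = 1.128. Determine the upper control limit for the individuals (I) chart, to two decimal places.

242.21

X̄ = (235.7 + 237.6 + 235.7 + 237.7 + 235.7 + 237.1 + 239.8 + 237.5 + 237.7 + 232.8 + 237.1 + 234.3 + 234.6 + 235.4 + 233.7 + 238.3 + 239.1) / 17 = 236.4588
Moving ranges: 1.9, 1.9, 2.0, 2.0, 1.4, 2.7, 2.3, 0.2, 4.9, 4.3, 2.8, 0.3, 0.8, 1.7, 4.6, 0.8; M̄R̄ = 34.6000 / 16 = 2.1625
UCL = X̄ + 3·M̄R̄/d₂ = 236.4588 + 3 × 2.1625 / 1.128 = 242.2102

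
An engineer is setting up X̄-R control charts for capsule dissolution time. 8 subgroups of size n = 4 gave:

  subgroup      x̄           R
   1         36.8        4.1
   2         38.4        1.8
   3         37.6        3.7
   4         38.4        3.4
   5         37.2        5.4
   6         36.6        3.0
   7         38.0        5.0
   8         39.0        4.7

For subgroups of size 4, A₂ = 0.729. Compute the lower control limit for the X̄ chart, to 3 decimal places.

34.916

X̄̄ = (36.8 + 38.4 + 37.6 + 38.4 + 37.2 + 36.6 + 38.0 + 39.0) / 8 = 302.0000 / 8 = 37.7500
R̄ = (4.1 + 1.8 + 3.7 + 3.4 + 5.4 + 3.0 + 5.0 + 4.7) / 8 = 31.1000 / 8 = 3.8875
LCL = X̄̄ − A₂·R̄ = 37.7500 − 0.729 × 3.8875 = 34.9160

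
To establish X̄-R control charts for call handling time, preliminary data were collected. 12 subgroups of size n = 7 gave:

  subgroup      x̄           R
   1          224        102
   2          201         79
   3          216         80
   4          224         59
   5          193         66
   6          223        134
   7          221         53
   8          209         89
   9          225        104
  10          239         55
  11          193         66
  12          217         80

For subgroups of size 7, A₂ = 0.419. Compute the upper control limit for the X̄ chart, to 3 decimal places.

X̄̄ = (224 + 201 + 216 + 224 + 193 + 223 + 221 + 209 + 225 + 239 + 193 + 217) / 12 = 2585.0000 / 12 = 215.4167
R̄ = (102 + 79 + 80 + 59 + 66 + 134 + 53 + 89 + 104 + 55 + 66 + 80) / 12 = 967.0000 / 12 = 80.5833
UCL = X̄̄ + A₂·R̄ = 215.4167 + 0.419 × 80.5833 = 249.1811

249.181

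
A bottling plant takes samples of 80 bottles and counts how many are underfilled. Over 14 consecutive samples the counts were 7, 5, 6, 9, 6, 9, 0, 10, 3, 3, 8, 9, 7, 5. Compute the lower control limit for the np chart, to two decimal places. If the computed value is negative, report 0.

p̄ = Σdᵢ / (k·n) = 87 / (14 × 80) = 0.07768
LCL = np̄ − 3·√(np̄(1−p̄)) = 6.2143 − 3 × 2.3941 = -0.9679 → 0 (negative, so LCL = 0)

0.00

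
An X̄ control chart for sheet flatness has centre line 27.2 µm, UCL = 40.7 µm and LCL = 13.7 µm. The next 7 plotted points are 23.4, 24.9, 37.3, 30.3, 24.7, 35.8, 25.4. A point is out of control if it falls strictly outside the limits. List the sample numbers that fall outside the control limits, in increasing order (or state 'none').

All 7 points lie within [13.7, 40.7].

none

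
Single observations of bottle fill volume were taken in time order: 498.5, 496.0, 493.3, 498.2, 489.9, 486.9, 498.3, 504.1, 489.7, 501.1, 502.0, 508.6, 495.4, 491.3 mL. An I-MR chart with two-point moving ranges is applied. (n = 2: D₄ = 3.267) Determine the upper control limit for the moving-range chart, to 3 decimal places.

Moving ranges: 2.5, 2.7, 4.9, 8.3, 3.0, 11.4, 5.8, 14.4, 11.4, 0.9, 6.6, 13.2, 4.1; M̄R̄ = 89.2000 / 13 = 6.8615
UCL_MR = D₄·M̄R̄ = 3.267 × 6.8615 = 22.4166

22.417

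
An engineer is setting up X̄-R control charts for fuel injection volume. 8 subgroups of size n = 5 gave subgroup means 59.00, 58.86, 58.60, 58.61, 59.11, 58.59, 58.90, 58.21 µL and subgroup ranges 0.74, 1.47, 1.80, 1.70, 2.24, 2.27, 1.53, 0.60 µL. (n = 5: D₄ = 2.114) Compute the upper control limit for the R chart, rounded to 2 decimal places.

R̄ = (0.74 + 1.47 + 1.80 + 1.70 + 2.24 + 2.27 + 1.53 + 0.60) / 8 = 12.3500 / 8 = 1.5437
UCL_R = D₄·R̄ = 2.114 × 1.5437 = 3.2635

3.26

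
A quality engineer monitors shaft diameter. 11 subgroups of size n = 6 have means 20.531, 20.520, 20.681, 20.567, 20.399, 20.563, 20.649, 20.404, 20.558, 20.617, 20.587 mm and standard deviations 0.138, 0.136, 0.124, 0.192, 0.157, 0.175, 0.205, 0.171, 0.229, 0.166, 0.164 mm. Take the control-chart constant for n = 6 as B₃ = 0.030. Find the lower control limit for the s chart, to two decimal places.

s̄ = (0.138 + 0.136 + 0.124 + 0.192 + 0.157 + 0.175 + 0.205 + 0.171 + 0.229 + 0.166 + 0.164) / 11 = 0.1688
LCL_s = B₃·s̄ = 0.030 × 0.1688 = 0.0051

0.01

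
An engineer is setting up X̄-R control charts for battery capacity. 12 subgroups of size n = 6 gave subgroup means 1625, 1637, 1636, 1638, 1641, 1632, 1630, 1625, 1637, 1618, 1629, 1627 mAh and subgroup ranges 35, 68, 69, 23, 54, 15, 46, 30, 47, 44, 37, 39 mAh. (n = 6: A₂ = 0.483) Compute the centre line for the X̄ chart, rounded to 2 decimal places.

1631.25

X̄̄ = (1625 + 1637 + 1636 + 1638 + 1641 + 1632 + 1630 + 1625 + 1637 + 1618 + 1629 + 1627) / 12 = 19575.0000 / 12 = 1631.2500
CL = X̄̄ = 1631.2500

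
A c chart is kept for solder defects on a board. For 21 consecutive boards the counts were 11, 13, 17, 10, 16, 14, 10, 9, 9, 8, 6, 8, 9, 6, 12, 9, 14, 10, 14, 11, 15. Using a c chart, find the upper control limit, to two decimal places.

20.95

c̄ = (11 + 13 + 17 + 10 + 16 + 14 + 10 + 9 + 9 + 8 + 6 + 8 + 9 + 6 + 12 + 9 + 14 + 10 + 14 + 11 + 15) / 21 = 231 / 21 = 11.0000
UCL = c̄ + 3√c̄ = 11.0000 + 3 × √11.0000 = 11.0000 + 3 × 3.3166 = 20.9499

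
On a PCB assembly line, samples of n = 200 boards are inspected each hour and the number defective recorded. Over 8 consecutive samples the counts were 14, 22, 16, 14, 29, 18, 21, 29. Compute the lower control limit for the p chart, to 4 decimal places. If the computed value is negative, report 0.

0.0377

p̄ = Σdᵢ / (k·n) = 163 / (8 × 200) = 0.10187
LCL = p̄ − 3·√(p̄(1−p̄)/n) = 0.10187 − 3 × 0.02139 = 0.03771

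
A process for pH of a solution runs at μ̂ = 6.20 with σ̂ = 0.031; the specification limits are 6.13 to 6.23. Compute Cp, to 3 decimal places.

0.538

Cp = (USL − LSL) / (6σ̂) = (6.23 − 6.13) / (6 × 0.031) = 0.1000 / 0.1860 = 0.5376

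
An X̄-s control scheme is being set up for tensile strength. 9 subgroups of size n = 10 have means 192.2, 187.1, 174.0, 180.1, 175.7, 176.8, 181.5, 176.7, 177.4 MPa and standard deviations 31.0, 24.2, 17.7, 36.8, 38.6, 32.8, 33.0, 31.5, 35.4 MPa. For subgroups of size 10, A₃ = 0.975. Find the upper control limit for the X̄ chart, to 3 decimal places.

X̄̄ = (192.2 + 187.1 + 174.0 + 180.1 + 175.7 + 176.8 + 181.5 + 176.7 + 177.4) / 9 = 180.1667
s̄ = (31.0 + 24.2 + 17.7 + 36.8 + 38.6 + 32.8 + 33.0 + 31.5 + 35.4) / 9 = 31.2222
UCL = X̄̄ + A₃·s̄ = 180.1667 + 0.975 × 31.2222 = 210.6083

210.608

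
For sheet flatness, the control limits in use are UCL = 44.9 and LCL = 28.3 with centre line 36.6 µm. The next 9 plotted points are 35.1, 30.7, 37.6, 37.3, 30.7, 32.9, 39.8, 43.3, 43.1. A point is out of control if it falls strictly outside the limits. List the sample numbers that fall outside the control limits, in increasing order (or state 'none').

All 9 points lie within [28.3, 44.9].

none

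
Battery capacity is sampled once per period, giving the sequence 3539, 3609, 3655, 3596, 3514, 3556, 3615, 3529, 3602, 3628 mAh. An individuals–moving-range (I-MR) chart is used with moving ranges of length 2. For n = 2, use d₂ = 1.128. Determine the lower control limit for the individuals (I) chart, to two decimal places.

3423.84

X̄ = (3539 + 3609 + 3655 + 3596 + 3514 + 3556 + 3615 + 3529 + 3602 + 3628) / 10 = 3584.3000
Moving ranges: 70, 46, 59, 82, 42, 59, 86, 73, 26; M̄R̄ = 543.0000 / 9 = 60.3333
LCL = X̄ − 3·M̄R̄/d₂ = 3584.3000 − 3 × 60.3333 / 1.128 = 3423.8390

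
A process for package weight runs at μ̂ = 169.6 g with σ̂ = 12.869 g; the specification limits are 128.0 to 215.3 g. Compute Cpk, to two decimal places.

Cpu = (USL − μ̂) / (3σ̂) = (215.3 − 169.6) / (3 × 12.869) = 1.1837; Cpl = (μ̂ − LSL) / (3σ̂) = (169.6 − 128.0) / (3 × 12.869) = 1.0775; Cpk = min(Cpu, Cpl) = 1.0775

1.08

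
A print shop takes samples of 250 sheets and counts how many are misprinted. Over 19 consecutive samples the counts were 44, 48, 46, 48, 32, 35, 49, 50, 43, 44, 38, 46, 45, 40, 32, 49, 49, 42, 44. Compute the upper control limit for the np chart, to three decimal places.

61.330

p̄ = Σdᵢ / (k·n) = 824 / (19 × 250) = 0.17347
UCL = np̄ + 3·√(np̄(1−p̄)) = 43.3684 + 3 × √(43.3684×0.82653) = 43.3684 + 3 × 5.9871 = 61.3297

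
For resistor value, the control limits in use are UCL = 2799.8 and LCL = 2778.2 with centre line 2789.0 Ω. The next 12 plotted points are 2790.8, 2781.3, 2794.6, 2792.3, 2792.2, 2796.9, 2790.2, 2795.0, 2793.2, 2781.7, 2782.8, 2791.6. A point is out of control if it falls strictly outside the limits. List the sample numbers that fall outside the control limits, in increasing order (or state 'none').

All 12 points lie within [2778.2, 2799.8].

none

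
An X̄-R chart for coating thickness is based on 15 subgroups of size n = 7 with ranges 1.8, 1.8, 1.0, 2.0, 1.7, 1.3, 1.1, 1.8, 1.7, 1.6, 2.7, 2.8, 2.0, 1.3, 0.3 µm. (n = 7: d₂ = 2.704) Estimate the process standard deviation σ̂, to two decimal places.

0.61

R̄ = (1.8 + 1.8 + 1.0 + 2.0 + 1.7 + 1.3 + 1.1 + 1.8 + 1.7 + 1.6 + 2.7 + 2.8 + 2.0 + 1.3 + 0.3) / 15 = 1.6600
σ̂ = R̄ / d₂ = 1.6600 / 2.704 = 0.6139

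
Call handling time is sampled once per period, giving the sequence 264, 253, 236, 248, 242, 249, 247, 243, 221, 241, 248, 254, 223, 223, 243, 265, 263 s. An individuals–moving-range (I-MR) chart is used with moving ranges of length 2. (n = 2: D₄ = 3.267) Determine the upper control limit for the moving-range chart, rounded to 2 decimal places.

38.59

Moving ranges: 11, 17, 12, 6, 7, 2, 4, 22, 20, 7, 6, 31, 0, 20, 22, 2; M̄R̄ = 189.0000 / 16 = 11.8125
UCL_MR = D₄·M̄R̄ = 3.267 × 11.8125 = 38.5914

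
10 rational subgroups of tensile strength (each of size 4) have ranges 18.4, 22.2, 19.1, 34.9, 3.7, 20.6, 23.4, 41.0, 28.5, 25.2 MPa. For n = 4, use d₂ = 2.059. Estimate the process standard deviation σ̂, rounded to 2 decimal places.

R̄ = (18.4 + 22.2 + 19.1 + 34.9 + 3.7 + 20.6 + 23.4 + 41.0 + 28.5 + 25.2) / 10 = 23.7000
σ̂ = R̄ / d₂ = 23.7000 / 2.059 = 11.5104

11.51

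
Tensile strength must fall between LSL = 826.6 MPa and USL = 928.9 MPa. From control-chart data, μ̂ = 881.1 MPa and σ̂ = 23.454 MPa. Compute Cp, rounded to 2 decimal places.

Cp = (USL − LSL) / (6σ̂) = (928.9 − 826.6) / (6 × 23.454) = 102.3000 / 140.7240 = 0.7270

0.73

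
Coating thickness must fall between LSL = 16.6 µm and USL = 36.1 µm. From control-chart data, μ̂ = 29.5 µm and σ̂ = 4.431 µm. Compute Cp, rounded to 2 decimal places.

0.73

Cp = (USL − LSL) / (6σ̂) = (36.1 − 16.6) / (6 × 4.431) = 19.5000 / 26.5860 = 0.7335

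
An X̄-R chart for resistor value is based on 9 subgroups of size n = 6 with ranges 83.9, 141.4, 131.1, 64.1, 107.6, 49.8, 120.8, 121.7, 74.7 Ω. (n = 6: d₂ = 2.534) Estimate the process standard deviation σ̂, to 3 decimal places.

R̄ = (83.9 + 141.4 + 131.1 + 64.1 + 107.6 + 49.8 + 120.8 + 121.7 + 74.7) / 9 = 99.4556
σ̂ = R̄ / d₂ = 99.4556 / 2.534 = 39.2484

39.248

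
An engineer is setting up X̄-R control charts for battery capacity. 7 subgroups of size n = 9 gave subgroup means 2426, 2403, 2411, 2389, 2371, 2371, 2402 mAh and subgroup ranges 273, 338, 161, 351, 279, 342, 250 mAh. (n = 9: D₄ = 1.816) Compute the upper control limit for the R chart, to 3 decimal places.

R̄ = (273 + 338 + 161 + 351 + 279 + 342 + 250) / 7 = 1994.0000 / 7 = 284.8571
UCL_R = D₄·R̄ = 1.816 × 284.8571 = 517.3006

517.301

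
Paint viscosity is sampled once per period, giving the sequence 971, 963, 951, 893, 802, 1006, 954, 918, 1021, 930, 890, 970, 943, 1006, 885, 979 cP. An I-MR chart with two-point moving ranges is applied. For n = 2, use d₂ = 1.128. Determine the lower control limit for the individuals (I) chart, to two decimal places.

751.14

X̄ = (971 + 963 + 951 + 893 + 802 + 1006 + 954 + 918 + 1021 + 930 + 890 + 970 + 943 + 1006 + 885 + 979) / 16 = 942.6250
Moving ranges: 8, 12, 58, 91, 204, 52, 36, 103, 91, 40, 80, 27, 63, 121, 94; M̄R̄ = 1080.0000 / 15 = 72.0000
LCL = X̄ − 3·M̄R̄/d₂ = 942.6250 − 3 × 72.0000 / 1.128 = 751.1356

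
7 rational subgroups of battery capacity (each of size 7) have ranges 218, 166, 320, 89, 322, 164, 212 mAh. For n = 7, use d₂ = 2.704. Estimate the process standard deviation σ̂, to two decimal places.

78.77

R̄ = (218 + 166 + 320 + 89 + 322 + 164 + 212) / 7 = 213.0000
σ̂ = R̄ / d₂ = 213.0000 / 2.704 = 78.7722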